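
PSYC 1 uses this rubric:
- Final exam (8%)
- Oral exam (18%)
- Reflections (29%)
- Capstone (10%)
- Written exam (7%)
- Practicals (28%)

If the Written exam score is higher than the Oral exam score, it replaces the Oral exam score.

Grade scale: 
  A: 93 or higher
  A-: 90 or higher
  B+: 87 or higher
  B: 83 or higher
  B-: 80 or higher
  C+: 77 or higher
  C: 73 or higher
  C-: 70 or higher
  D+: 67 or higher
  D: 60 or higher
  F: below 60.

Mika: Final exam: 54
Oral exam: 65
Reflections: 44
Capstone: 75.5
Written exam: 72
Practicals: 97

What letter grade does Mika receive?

D+

Written exam (72) > Oral exam (65), so Oral exam counts as 72.
Weighted total:
  Final exam 54 × 0.08 = 4.32
  Oral exam 72 × 0.18 = 12.96
  Reflections 44 × 0.29 = 12.76
  Capstone 75.5 × 0.1 = 7.55
  Written exam 72 × 0.07 = 5.04
  Practicals 97 × 0.28 = 27.16
Sum = 69.79
69.79 is ≥ 67 and < 70 → D+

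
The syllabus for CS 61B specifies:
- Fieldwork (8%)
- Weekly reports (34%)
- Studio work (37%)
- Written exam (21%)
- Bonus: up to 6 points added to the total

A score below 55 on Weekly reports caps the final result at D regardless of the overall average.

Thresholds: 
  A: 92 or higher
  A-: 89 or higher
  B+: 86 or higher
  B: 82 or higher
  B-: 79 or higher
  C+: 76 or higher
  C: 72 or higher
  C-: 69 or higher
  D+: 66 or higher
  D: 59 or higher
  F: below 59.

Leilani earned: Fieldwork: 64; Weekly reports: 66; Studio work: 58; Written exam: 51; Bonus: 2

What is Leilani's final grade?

D

Weekly reports score 66 ≥ 55: minimum met.
Weighted total:
  Fieldwork 64 × 0.08 = 5.12
  Weekly reports 66 × 0.34 = 22.44
  Studio work 58 × 0.37 = 21.46
  Written exam 51 × 0.21 = 10.71
Sum = 59.73
Bonus: 59.73 + 2 = 61.73
61.73 is ≥ 59 and < 66 → D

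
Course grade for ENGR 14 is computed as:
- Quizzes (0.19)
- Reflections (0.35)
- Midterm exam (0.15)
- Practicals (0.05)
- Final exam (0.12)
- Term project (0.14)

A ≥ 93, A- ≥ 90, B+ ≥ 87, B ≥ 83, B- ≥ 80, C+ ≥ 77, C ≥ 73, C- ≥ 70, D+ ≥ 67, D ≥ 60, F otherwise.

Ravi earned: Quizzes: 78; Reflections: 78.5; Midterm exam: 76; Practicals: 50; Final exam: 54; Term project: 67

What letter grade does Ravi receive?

C-

Weighted total:
  Quizzes 78 × 0.19 = 14.82
  Reflections 78.5 × 0.35 = 27.475
  Midterm exam 76 × 0.15 = 11.4
  Practicals 50 × 0.05 = 2.5
  Final exam 54 × 0.12 = 6.48
  Term project 67 × 0.14 = 9.38
Sum = 72.055
72.055 is ≥ 70 and < 73 → C-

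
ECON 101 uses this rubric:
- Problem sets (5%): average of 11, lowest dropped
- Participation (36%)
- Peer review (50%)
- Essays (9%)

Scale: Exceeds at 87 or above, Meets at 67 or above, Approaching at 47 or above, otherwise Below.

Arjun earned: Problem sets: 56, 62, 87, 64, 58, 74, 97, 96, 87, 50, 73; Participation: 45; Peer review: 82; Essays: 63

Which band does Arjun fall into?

Problem sets: drop 50 → average of remaining 10 = 754/10 = 75.4
Weighted total:
  Problem sets 75.4 × 0.05 = 3.77
  Participation 45 × 0.36 = 16.2
  Peer review 82 × 0.5 = 41
  Essays 63 × 0.09 = 5.67
Sum = 66.64
66.64 is ≥ 47 and < 67 → Approaching

Approaching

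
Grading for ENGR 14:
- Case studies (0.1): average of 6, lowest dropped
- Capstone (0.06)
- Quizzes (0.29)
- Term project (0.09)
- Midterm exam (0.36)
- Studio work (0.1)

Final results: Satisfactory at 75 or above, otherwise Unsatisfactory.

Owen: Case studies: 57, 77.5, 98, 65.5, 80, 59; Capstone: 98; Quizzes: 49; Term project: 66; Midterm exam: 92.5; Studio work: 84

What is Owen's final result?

Satisfactory

Case studies: drop 57 → average of remaining 5 = 380/5 = 76
Weighted total:
  Case studies 76 × 0.1 = 7.6
  Capstone 98 × 0.06 = 5.88
  Quizzes 49 × 0.29 = 14.21
  Term project 66 × 0.09 = 5.94
  Midterm exam 92.5 × 0.36 = 33.3
  Studio work 84 × 0.1 = 8.4
Sum = 75.33
75.33 ≥ 75 → Satisfactory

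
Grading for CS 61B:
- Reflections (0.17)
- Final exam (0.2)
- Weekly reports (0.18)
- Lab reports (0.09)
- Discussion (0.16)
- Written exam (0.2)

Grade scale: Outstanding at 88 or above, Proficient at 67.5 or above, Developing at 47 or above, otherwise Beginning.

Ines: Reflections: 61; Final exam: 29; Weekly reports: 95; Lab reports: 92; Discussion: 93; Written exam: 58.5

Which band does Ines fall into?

Weighted total:
  Reflections 61 × 0.17 = 10.37
  Final exam 29 × 0.2 = 5.8
  Weekly reports 95 × 0.18 = 17.1
  Lab reports 92 × 0.09 = 8.28
  Discussion 93 × 0.16 = 14.88
  Written exam 58.5 × 0.2 = 11.7
Sum = 68.13
68.13 is ≥ 67.5 and < 88 → Proficient

Proficient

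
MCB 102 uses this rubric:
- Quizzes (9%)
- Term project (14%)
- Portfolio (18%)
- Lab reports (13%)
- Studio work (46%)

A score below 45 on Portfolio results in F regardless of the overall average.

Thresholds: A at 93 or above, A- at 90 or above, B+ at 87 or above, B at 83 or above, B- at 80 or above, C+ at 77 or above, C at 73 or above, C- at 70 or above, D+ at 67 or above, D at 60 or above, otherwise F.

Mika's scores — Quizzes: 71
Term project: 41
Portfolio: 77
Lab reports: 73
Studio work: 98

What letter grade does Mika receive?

Portfolio score 77 ≥ 45: minimum met.
Weighted total:
  Quizzes 71 × 0.09 = 6.39
  Term project 41 × 0.14 = 5.74
  Portfolio 77 × 0.18 = 13.86
  Lab reports 73 × 0.13 = 9.49
  Studio work 98 × 0.46 = 45.08
Sum = 80.56
80.56 is ≥ 80 and < 83 → B-

B-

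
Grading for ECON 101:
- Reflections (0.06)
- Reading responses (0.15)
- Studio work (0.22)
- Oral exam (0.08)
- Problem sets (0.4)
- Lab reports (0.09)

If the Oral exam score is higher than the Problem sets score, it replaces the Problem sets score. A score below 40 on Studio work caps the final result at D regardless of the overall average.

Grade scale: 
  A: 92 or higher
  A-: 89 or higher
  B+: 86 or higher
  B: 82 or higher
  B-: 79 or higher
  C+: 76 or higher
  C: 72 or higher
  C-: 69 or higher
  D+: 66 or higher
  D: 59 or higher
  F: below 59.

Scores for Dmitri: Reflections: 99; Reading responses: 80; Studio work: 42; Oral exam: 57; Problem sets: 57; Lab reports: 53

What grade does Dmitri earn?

Oral exam (57) ≤ Problem sets (57), so Problem sets stays at 57.
Studio work score 42 ≥ 40: minimum met.
Weighted total:
  Reflections 99 × 0.06 = 5.94
  Reading responses 80 × 0.15 = 12
  Studio work 42 × 0.22 = 9.24
  Oral exam 57 × 0.08 = 4.56
  Problem sets 57 × 0.4 = 22.8
  Lab reports 53 × 0.09 = 4.77
Sum = 59.31
59.31 is ≥ 59 and < 66 → D

D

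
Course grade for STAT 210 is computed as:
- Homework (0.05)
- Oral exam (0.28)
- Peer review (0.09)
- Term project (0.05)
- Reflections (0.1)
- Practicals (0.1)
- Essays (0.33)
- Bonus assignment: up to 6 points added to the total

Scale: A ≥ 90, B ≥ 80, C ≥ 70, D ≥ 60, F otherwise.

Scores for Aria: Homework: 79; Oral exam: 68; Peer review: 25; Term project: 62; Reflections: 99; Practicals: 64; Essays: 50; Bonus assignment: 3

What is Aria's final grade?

D

Weighted total:
  Homework 79 × 0.05 = 3.95
  Oral exam 68 × 0.28 = 19.04
  Peer review 25 × 0.09 = 2.25
  Term project 62 × 0.05 = 3.1
  Reflections 99 × 0.1 = 9.9
  Practicals 64 × 0.1 = 6.4
  Essays 50 × 0.33 = 16.5
Sum = 61.14
Bonus assignment: 61.14 + 3 = 64.14
64.14 is ≥ 60 and < 70 → D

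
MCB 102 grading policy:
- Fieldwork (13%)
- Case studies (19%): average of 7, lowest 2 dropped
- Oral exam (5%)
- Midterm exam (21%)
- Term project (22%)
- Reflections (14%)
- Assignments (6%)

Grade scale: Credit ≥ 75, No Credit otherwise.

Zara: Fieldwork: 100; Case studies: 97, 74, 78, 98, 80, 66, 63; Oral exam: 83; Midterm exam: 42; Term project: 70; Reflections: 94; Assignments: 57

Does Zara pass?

No Credit

Case studies: drop 63, 66 → average of remaining 5 = 427/5 = 85.4
Weighted total:
  Fieldwork 100 × 0.13 = 13
  Case studies 85.4 × 0.19 = 16.226
  Oral exam 83 × 0.05 = 4.15
  Midterm exam 42 × 0.21 = 8.82
  Term project 70 × 0.22 = 15.4
  Reflections 94 × 0.14 = 13.16
  Assignments 57 × 0.06 = 3.42
Sum = 74.176
74.176 < 75 → No Credit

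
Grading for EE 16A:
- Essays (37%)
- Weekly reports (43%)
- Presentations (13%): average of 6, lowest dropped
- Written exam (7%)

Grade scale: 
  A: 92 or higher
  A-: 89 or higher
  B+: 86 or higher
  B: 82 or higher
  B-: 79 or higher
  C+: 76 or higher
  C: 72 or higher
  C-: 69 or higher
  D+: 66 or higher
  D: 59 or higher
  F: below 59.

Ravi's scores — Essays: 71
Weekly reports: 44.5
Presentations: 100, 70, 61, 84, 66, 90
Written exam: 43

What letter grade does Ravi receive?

D

Presentations: drop 61 → average of remaining 5 = 410/5 = 82
Weighted total:
  Essays 71 × 0.37 = 26.27
  Weekly reports 44.5 × 0.43 = 19.135
  Presentations 82 × 0.13 = 10.66
  Written exam 43 × 0.07 = 3.01
Sum = 59.075
59.075 is ≥ 59 and < 66 → D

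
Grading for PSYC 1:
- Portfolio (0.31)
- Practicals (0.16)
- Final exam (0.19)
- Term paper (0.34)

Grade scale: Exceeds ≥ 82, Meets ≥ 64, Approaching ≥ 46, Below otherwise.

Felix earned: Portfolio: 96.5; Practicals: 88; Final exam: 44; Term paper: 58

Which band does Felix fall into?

Meets

Weighted total:
  Portfolio 96.5 × 0.31 = 29.915
  Practicals 88 × 0.16 = 14.08
  Final exam 44 × 0.19 = 8.36
  Term paper 58 × 0.34 = 19.72
Sum = 72.075
72.075 is ≥ 64 and < 82 → Meets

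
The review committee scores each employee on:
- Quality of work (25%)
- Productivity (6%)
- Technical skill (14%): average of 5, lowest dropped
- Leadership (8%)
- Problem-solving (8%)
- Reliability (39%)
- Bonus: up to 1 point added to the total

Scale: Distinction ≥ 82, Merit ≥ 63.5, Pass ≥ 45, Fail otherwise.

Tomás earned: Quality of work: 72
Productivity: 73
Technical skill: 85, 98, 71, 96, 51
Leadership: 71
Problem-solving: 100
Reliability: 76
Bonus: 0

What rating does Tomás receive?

Technical skill: drop 51 → average of remaining 4 = 350/4 = 87.5
Weighted total:
  Quality of work 72 × 0.25 = 18
  Productivity 73 × 0.06 = 4.38
  Technical skill 87.5 × 0.14 = 12.25
  Leadership 71 × 0.08 = 5.68
  Problem-solving 100 × 0.08 = 8
  Reliability 76 × 0.39 = 29.64
Sum = 77.95
Bonus: 77.95 + 0 = 77.95
77.95 is ≥ 63.5 and < 82 → Merit

Merit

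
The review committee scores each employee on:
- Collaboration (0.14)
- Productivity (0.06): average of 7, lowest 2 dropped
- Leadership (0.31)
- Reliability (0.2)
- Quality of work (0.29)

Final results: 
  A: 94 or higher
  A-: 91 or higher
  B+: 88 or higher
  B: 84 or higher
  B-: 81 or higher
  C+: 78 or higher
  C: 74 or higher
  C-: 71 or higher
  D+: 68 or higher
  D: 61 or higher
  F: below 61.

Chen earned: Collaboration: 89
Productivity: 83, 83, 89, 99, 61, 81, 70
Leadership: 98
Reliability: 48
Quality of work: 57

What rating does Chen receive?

C

Productivity: drop 61, 70 → average of remaining 5 = 435/5 = 87
Weighted total:
  Collaboration 89 × 0.14 = 12.46
  Productivity 87 × 0.06 = 5.22
  Leadership 98 × 0.31 = 30.38
  Reliability 48 × 0.2 = 9.6
  Quality of work 57 × 0.29 = 16.53
Sum = 74.19
74.19 is ≥ 74 and < 78 → C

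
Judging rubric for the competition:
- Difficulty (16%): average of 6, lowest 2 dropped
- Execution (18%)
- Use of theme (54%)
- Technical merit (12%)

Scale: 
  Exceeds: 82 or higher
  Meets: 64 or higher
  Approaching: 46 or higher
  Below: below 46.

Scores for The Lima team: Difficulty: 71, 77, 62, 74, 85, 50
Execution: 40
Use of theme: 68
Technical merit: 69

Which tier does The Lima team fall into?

Meets

Difficulty: drop 50, 62 → average of remaining 4 = 307/4 = 76.75
Weighted total:
  Difficulty 76.75 × 0.16 = 12.28
  Execution 40 × 0.18 = 7.2
  Use of theme 68 × 0.54 = 36.72
  Technical merit 69 × 0.12 = 8.28
Sum = 64.48
64.48 is ≥ 64 and < 82 → Meets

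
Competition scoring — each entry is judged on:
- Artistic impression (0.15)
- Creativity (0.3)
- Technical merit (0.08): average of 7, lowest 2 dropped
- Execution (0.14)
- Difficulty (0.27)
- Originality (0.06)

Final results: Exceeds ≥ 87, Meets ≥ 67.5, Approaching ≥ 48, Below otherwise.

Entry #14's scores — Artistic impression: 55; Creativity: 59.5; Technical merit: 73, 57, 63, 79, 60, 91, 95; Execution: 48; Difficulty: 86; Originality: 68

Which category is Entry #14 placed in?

Technical merit: drop 57, 60 → average of remaining 5 = 401/5 = 80.2
Weighted total:
  Artistic impression 55 × 0.15 = 8.25
  Creativity 59.5 × 0.3 = 17.85
  Technical merit 80.2 × 0.08 = 6.416
  Execution 48 × 0.14 = 6.72
  Difficulty 86 × 0.27 = 23.22
  Originality 68 × 0.06 = 4.08
Sum = 66.536
66.536 is ≥ 48 and < 67.5 → Approaching

Approaching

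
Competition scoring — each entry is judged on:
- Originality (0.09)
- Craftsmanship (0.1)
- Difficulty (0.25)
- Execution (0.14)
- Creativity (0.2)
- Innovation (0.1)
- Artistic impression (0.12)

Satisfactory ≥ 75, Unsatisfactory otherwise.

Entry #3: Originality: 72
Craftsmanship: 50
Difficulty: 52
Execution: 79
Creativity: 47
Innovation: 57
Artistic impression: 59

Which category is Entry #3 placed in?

Unsatisfactory

Weighted total:
  Originality 72 × 0.09 = 6.48
  Craftsmanship 50 × 0.1 = 5
  Difficulty 52 × 0.25 = 13
  Execution 79 × 0.14 = 11.06
  Creativity 47 × 0.2 = 9.4
  Innovation 57 × 0.1 = 5.7
  Artistic impression 59 × 0.12 = 7.08
Sum = 57.72
57.72 < 75 → Unsatisfactory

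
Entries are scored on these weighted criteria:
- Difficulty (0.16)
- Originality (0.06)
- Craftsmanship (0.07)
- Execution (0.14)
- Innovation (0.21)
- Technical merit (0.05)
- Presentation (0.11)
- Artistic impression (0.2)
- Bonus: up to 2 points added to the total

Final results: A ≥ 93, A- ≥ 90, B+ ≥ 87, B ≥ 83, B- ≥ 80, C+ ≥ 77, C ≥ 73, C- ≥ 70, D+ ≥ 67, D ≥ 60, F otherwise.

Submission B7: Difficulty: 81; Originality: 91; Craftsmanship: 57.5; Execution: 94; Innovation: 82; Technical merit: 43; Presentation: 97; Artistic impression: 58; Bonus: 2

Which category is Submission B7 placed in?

Weighted total:
  Difficulty 81 × 0.16 = 12.96
  Originality 91 × 0.06 = 5.46
  Craftsmanship 57.5 × 0.07 = 4.025
  Execution 94 × 0.14 = 13.16
  Innovation 82 × 0.21 = 17.22
  Technical merit 43 × 0.05 = 2.15
  Presentation 97 × 0.11 = 10.67
  Artistic impression 58 × 0.2 = 11.6
Sum = 77.245
Bonus: 77.245 + 2 = 79.245
79.245 is ≥ 77 and < 80 → C+

C+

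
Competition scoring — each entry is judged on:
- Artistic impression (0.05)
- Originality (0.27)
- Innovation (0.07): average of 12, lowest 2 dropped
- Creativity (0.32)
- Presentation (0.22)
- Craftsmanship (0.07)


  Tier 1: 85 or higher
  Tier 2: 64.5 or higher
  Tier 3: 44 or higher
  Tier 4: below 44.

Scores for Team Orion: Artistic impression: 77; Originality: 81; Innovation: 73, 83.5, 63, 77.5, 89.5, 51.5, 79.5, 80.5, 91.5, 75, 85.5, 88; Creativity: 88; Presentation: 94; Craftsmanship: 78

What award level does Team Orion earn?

Tier 1

Innovation: drop 51.5, 63 → average of remaining 10 = 823.5/10 = 82.35
Weighted total:
  Artistic impression 77 × 0.05 = 3.85
  Originality 81 × 0.27 = 21.87
  Innovation 82.35 × 0.07 = 5.7645
  Creativity 88 × 0.32 = 28.16
  Presentation 94 × 0.22 = 20.68
  Craftsmanship 78 × 0.07 = 5.46
Sum = 85.7845
85.7845 ≥ 85 → Tier 1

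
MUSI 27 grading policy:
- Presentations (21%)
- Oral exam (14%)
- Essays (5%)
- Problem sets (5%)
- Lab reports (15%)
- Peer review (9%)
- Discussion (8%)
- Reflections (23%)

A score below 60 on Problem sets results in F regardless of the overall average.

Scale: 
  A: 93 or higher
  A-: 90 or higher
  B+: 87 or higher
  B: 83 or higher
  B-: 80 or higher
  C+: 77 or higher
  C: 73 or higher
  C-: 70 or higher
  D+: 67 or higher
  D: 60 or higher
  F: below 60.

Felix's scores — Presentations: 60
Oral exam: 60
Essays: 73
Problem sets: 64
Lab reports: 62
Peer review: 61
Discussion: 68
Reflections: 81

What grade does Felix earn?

Problem sets score 64 ≥ 60: minimum met.
Weighted total:
  Presentations 60 × 0.21 = 12.6
  Oral exam 60 × 0.14 = 8.4
  Essays 73 × 0.05 = 3.65
  Problem sets 64 × 0.05 = 3.2
  Lab reports 62 × 0.15 = 9.3
  Peer review 61 × 0.09 = 5.49
  Discussion 68 × 0.08 = 5.44
  Reflections 81 × 0.23 = 18.63
Sum = 66.71
66.71 is ≥ 60 and < 67 → D

D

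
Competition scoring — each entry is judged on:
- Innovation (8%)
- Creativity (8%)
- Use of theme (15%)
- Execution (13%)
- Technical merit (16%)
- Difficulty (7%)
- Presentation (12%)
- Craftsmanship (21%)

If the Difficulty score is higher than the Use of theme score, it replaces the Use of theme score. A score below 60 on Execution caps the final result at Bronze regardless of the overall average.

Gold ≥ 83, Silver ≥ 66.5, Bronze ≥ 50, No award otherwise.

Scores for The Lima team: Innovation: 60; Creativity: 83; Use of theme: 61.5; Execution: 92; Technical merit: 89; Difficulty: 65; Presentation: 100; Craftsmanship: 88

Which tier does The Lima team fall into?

Difficulty (65) > Use of theme (61.5), so Use of theme counts as 65.
Execution score 92 ≥ 60: minimum met.
Weighted total:
  Innovation 60 × 0.08 = 4.8
  Creativity 83 × 0.08 = 6.64
  Use of theme 65 × 0.15 = 9.75
  Execution 92 × 0.13 = 11.96
  Technical merit 89 × 0.16 = 14.24
  Difficulty 65 × 0.07 = 4.55
  Presentation 100 × 0.12 = 12
  Craftsmanship 88 × 0.21 = 18.48
Sum = 82.42
82.42 is ≥ 66.5 and < 83 → Silver

Silver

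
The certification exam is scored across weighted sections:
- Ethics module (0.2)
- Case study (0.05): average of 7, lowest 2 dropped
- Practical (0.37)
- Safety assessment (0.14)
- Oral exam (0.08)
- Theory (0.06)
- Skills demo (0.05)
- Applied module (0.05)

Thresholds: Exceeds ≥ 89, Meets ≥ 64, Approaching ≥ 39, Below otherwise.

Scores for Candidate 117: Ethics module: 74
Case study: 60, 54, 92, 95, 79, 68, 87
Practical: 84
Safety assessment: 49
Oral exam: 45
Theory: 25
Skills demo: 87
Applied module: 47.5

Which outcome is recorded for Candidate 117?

Case study: drop 54, 60 → average of remaining 5 = 421/5 = 84.2
Weighted total:
  Ethics module 74 × 0.2 = 14.8
  Case study 84.2 × 0.05 = 4.21
  Practical 84 × 0.37 = 31.08
  Safety assessment 49 × 0.14 = 6.86
  Oral exam 45 × 0.08 = 3.6
  Theory 25 × 0.06 = 1.5
  Skills demo 87 × 0.05 = 4.35
  Applied module 47.5 × 0.05 = 2.375
Sum = 68.775
68.775 is ≥ 64 and < 89 → Meets

Meets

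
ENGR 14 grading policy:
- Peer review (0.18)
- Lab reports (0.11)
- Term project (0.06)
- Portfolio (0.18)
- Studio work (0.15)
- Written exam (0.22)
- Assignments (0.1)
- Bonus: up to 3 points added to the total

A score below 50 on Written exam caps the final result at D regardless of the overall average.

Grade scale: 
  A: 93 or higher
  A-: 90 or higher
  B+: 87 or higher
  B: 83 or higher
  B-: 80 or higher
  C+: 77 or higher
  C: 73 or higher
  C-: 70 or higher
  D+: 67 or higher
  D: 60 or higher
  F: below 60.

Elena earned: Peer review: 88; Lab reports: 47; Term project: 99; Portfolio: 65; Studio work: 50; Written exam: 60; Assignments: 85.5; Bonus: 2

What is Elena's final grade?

D+

Written exam score 60 ≥ 50: minimum met.
Weighted total:
  Peer review 88 × 0.18 = 15.84
  Lab reports 47 × 0.11 = 5.17
  Term project 99 × 0.06 = 5.94
  Portfolio 65 × 0.18 = 11.7
  Studio work 50 × 0.15 = 7.5
  Written exam 60 × 0.22 = 13.2
  Assignments 85.5 × 0.1 = 8.55
Sum = 67.9
Bonus: 67.9 + 2 = 69.9
69.9 is ≥ 67 and < 70 → D+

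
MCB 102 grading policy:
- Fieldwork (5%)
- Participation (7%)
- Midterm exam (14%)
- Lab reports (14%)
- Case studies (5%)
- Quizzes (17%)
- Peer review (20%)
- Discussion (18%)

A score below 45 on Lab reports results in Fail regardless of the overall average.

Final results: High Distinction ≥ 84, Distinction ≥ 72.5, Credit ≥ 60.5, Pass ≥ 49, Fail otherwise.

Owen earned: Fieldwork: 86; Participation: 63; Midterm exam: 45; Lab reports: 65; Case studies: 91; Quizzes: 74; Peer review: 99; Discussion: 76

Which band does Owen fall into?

Distinction

Lab reports score 65 ≥ 45: minimum met.
Weighted total:
  Fieldwork 86 × 0.05 = 4.3
  Participation 63 × 0.07 = 4.41
  Midterm exam 45 × 0.14 = 6.3
  Lab reports 65 × 0.14 = 9.1
  Case studies 91 × 0.05 = 4.55
  Quizzes 74 × 0.17 = 12.58
  Peer review 99 × 0.2 = 19.8
  Discussion 76 × 0.18 = 13.68
Sum = 74.72
74.72 is ≥ 72.5 and < 84 → Distinction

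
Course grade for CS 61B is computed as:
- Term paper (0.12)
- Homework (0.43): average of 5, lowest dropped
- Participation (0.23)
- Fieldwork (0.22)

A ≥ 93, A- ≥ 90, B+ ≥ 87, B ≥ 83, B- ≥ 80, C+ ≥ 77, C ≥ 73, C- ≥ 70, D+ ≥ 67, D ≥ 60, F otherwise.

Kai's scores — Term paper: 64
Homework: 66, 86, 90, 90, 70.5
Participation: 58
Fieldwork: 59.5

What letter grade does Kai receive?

Homework: drop 66 → average of remaining 4 = 336.5/4 = 84.125
Weighted total:
  Term paper 64 × 0.12 = 7.68
  Homework 84.125 × 0.43 = 36.17375
  Participation 58 × 0.23 = 13.34
  Fieldwork 59.5 × 0.22 = 13.09
Sum = 70.28375
70.28375 is ≥ 70 and < 73 → C-

C-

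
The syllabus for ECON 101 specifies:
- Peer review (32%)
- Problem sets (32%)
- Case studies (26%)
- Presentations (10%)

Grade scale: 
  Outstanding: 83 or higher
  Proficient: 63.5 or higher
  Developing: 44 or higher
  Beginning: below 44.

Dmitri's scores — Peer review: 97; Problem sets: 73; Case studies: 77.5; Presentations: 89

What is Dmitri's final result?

Outstanding

Weighted total:
  Peer review 97 × 0.32 = 31.04
  Problem sets 73 × 0.32 = 23.36
  Case studies 77.5 × 0.26 = 20.15
  Presentations 89 × 0.1 = 8.9
Sum = 83.45
83.45 ≥ 83 → Outstanding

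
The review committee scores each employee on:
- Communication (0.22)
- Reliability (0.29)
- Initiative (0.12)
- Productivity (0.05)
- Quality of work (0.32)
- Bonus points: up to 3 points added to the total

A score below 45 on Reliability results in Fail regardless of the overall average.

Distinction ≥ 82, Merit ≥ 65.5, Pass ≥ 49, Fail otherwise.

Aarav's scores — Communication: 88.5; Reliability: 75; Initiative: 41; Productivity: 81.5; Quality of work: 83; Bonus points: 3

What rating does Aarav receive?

Merit

Reliability score 75 ≥ 45: minimum met.
Weighted total:
  Communication 88.5 × 0.22 = 19.47
  Reliability 75 × 0.29 = 21.75
  Initiative 41 × 0.12 = 4.92
  Productivity 81.5 × 0.05 = 4.075
  Quality of work 83 × 0.32 = 26.56
Sum = 76.775
Bonus points: 76.775 + 3 = 79.775
79.775 is ≥ 65.5 and < 82 → Merit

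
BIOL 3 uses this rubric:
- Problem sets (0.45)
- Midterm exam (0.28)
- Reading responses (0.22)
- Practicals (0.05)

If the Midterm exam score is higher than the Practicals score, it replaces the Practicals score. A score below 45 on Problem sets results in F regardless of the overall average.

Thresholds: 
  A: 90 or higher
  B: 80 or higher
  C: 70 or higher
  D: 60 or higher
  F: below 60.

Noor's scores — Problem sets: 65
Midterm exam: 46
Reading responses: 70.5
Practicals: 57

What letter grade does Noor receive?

D

Midterm exam (46) ≤ Practicals (57), so Practicals stays at 57.
Problem sets score 65 ≥ 45: minimum met.
Weighted total:
  Problem sets 65 × 0.45 = 29.25
  Midterm exam 46 × 0.28 = 12.88
  Reading responses 70.5 × 0.22 = 15.51
  Practicals 57 × 0.05 = 2.85
Sum = 60.49
60.49 is ≥ 60 and < 70 → D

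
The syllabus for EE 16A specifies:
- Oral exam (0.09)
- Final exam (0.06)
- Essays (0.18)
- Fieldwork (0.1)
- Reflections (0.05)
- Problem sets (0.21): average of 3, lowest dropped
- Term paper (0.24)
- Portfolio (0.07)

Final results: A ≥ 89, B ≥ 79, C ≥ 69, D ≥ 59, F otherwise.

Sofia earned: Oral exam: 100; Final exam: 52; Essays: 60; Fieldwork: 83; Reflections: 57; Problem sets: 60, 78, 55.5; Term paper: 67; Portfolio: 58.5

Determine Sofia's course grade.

Problem sets: drop 55.5 → average of remaining 2 = 138/2 = 69
Weighted total:
  Oral exam 100 × 0.09 = 9
  Final exam 52 × 0.06 = 3.12
  Essays 60 × 0.18 = 10.8
  Fieldwork 83 × 0.1 = 8.3
  Reflections 57 × 0.05 = 2.85
  Problem sets 69 × 0.21 = 14.49
  Term paper 67 × 0.24 = 16.08
  Portfolio 58.5 × 0.07 = 4.095
Sum = 68.735
68.735 is ≥ 59 and < 69 → D

D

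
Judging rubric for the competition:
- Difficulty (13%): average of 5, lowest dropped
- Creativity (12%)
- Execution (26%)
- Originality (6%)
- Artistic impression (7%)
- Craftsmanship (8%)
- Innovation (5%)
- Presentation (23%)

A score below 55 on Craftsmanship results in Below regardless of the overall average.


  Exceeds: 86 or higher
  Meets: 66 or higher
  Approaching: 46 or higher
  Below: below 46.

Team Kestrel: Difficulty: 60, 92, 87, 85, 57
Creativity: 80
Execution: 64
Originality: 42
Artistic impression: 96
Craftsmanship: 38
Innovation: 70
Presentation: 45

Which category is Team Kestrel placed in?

Below

Difficulty: drop 57 → average of remaining 4 = 324/4 = 81
Craftsmanship score 38 < 55: minimum not met.
Weighted total:
  Difficulty 81 × 0.13 = 10.53
  Creativity 80 × 0.12 = 9.6
  Execution 64 × 0.26 = 16.64
  Originality 42 × 0.06 = 2.52
  Artistic impression 96 × 0.07 = 6.72
  Craftsmanship 38 × 0.08 = 3.04
  Innovation 70 × 0.05 = 3.5
  Presentation 45 × 0.23 = 10.35
Sum = 62.9
Because the Craftsmanship minimum was not met, the result is Below.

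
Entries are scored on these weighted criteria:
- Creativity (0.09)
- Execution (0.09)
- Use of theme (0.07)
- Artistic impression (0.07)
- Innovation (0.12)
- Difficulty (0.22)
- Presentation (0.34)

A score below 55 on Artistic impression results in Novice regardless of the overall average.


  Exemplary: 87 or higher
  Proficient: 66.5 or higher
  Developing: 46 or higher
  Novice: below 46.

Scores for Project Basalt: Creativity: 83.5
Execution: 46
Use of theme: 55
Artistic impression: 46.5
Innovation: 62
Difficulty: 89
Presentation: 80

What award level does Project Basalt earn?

Artistic impression score 46.5 < 55: minimum not met.
Weighted total:
  Creativity 83.5 × 0.09 = 7.515
  Execution 46 × 0.09 = 4.14
  Use of theme 55 × 0.07 = 3.85
  Artistic impression 46.5 × 0.07 = 3.255
  Innovation 62 × 0.12 = 7.44
  Difficulty 89 × 0.22 = 19.58
  Presentation 80 × 0.34 = 27.2
Sum = 72.98
Because the Artistic impression minimum was not met, the result is Novice.

Novice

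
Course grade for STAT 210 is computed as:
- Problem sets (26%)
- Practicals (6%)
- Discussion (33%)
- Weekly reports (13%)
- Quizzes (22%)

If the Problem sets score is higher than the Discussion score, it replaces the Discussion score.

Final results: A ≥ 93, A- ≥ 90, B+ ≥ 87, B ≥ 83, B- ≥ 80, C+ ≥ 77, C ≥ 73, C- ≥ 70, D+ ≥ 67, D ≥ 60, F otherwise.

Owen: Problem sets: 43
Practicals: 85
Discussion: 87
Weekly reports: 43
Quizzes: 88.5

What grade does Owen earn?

C-

Problem sets (43) ≤ Discussion (87), so Discussion stays at 87.
Weighted total:
  Problem sets 43 × 0.26 = 11.18
  Practicals 85 × 0.06 = 5.1
  Discussion 87 × 0.33 = 28.71
  Weekly reports 43 × 0.13 = 5.59
  Quizzes 88.5 × 0.22 = 19.47
Sum = 70.05
70.05 is ≥ 70 and < 73 → C-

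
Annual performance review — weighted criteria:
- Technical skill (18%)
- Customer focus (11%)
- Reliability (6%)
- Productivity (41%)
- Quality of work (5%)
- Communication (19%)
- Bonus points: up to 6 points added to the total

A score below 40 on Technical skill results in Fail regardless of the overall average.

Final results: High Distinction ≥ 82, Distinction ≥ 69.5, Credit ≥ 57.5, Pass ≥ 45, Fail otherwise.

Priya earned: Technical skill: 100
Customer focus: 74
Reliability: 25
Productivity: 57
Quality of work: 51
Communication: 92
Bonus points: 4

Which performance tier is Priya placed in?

Distinction

Technical skill score 100 ≥ 40: minimum met.
Weighted total:
  Technical skill 100 × 0.18 = 18
  Customer focus 74 × 0.11 = 8.14
  Reliability 25 × 0.06 = 1.5
  Productivity 57 × 0.41 = 23.37
  Quality of work 51 × 0.05 = 2.55
  Communication 92 × 0.19 = 17.48
Sum = 71.04
Bonus points: 71.04 + 4 = 75.04
75.04 is ≥ 69.5 and < 82 → Distinction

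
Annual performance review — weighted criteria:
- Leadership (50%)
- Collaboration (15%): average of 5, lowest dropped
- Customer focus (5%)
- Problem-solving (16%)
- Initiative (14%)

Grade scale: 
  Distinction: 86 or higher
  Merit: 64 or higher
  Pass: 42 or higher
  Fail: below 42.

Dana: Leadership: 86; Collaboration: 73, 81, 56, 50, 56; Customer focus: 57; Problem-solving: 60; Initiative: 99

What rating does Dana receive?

Merit

Collaboration: drop 50 → average of remaining 4 = 266/4 = 66.5
Weighted total:
  Leadership 86 × 0.5 = 43
  Collaboration 66.5 × 0.15 = 9.975
  Customer focus 57 × 0.05 = 2.85
  Problem-solving 60 × 0.16 = 9.6
  Initiative 99 × 0.14 = 13.86
Sum = 79.285
79.285 is ≥ 64 and < 86 → Merit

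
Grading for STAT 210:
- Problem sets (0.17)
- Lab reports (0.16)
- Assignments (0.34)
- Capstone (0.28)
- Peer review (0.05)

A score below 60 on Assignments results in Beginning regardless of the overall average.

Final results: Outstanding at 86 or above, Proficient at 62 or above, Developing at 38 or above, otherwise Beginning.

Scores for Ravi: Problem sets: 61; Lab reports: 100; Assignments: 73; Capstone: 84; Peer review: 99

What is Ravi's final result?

Proficient

Assignments score 73 ≥ 60: minimum met.
Weighted total:
  Problem sets 61 × 0.17 = 10.37
  Lab reports 100 × 0.16 = 16
  Assignments 73 × 0.34 = 24.82
  Capstone 84 × 0.28 = 23.52
  Peer review 99 × 0.05 = 4.95
Sum = 79.66
79.66 is ≥ 62 and < 86 → Proficient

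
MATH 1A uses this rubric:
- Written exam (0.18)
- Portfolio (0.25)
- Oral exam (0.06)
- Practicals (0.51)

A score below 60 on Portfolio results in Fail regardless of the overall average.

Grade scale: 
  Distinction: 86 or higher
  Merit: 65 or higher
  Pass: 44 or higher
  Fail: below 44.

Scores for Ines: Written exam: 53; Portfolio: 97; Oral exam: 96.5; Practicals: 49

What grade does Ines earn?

Portfolio score 97 ≥ 60: minimum met.
Weighted total:
  Written exam 53 × 0.18 = 9.54
  Portfolio 97 × 0.25 = 24.25
  Oral exam 96.5 × 0.06 = 5.79
  Practicals 49 × 0.51 = 24.99
Sum = 64.57
64.57 is ≥ 44 and < 65 → Pass

Pass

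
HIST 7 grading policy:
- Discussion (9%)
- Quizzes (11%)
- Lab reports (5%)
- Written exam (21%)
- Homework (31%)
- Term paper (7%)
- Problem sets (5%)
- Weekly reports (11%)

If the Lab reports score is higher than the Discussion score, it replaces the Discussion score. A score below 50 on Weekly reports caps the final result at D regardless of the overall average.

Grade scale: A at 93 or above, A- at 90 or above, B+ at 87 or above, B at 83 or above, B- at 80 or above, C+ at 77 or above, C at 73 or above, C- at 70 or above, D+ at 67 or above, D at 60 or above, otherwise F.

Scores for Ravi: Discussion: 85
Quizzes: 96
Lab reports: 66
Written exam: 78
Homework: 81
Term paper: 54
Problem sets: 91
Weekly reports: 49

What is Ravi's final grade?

D

Lab reports (66) ≤ Discussion (85), so Discussion stays at 85.
Weekly reports score 49 < 50: minimum not met.
Weighted total:
  Discussion 85 × 0.09 = 7.65
  Quizzes 96 × 0.11 = 10.56
  Lab reports 66 × 0.05 = 3.3
  Written exam 78 × 0.21 = 16.38
  Homework 81 × 0.31 = 25.11
  Term paper 54 × 0.07 = 3.78
  Problem sets 91 × 0.05 = 4.55
  Weekly reports 49 × 0.11 = 5.39
Sum = 76.72
76.72 would be C; cap at D applies → D.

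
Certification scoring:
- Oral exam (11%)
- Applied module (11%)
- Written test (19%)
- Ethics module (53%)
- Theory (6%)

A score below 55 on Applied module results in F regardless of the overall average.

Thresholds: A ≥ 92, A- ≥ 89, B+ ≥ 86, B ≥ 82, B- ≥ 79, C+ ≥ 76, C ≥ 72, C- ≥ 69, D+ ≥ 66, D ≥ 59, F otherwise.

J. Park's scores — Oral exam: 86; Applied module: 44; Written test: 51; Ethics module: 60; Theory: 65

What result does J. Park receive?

Applied module score 44 < 55: minimum not met.
Weighted total:
  Oral exam 86 × 0.11 = 9.46
  Applied module 44 × 0.11 = 4.84
  Written test 51 × 0.19 = 9.69
  Ethics module 60 × 0.53 = 31.8
  Theory 65 × 0.06 = 3.9
Sum = 59.69
Because the Applied module minimum was not met, the result is F.

F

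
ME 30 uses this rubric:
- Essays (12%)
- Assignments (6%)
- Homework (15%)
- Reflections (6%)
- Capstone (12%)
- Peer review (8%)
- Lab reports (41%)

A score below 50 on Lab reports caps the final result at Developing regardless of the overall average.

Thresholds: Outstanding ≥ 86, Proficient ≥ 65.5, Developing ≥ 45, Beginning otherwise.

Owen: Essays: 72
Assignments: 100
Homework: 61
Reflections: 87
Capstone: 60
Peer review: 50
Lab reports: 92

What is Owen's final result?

Proficient

Lab reports score 92 ≥ 50: minimum met.
Weighted total:
  Essays 72 × 0.12 = 8.64
  Assignments 100 × 0.06 = 6
  Homework 61 × 0.15 = 9.15
  Reflections 87 × 0.06 = 5.22
  Capstone 60 × 0.12 = 7.2
  Peer review 50 × 0.08 = 4
  Lab reports 92 × 0.41 = 37.72
Sum = 77.93
77.93 is ≥ 65.5 and < 86 → Proficient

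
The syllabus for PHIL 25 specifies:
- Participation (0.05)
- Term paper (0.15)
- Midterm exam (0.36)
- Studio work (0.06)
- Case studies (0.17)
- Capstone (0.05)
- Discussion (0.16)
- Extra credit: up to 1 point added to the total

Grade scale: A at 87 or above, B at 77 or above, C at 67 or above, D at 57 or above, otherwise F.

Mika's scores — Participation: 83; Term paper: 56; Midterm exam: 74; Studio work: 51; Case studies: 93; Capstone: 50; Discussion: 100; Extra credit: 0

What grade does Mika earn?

Weighted total:
  Participation 83 × 0.05 = 4.15
  Term paper 56 × 0.15 = 8.4
  Midterm exam 74 × 0.36 = 26.64
  Studio work 51 × 0.06 = 3.06
  Case studies 93 × 0.17 = 15.81
  Capstone 50 × 0.05 = 2.5
  Discussion 100 × 0.16 = 16
Sum = 76.56
Extra credit: 76.56 + 0 = 76.56
76.56 is ≥ 67 and < 77 → C

C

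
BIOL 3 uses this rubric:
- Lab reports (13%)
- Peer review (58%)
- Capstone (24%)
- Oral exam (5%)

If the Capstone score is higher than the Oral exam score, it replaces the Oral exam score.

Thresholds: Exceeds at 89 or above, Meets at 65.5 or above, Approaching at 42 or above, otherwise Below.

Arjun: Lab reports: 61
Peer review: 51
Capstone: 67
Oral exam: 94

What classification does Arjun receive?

Capstone (67) ≤ Oral exam (94), so Oral exam stays at 94.
Weighted total:
  Lab reports 61 × 0.13 = 7.93
  Peer review 51 × 0.58 = 29.58
  Capstone 67 × 0.24 = 16.08
  Oral exam 94 × 0.05 = 4.7
Sum = 58.29
58.29 is ≥ 42 and < 65.5 → Approaching

Approaching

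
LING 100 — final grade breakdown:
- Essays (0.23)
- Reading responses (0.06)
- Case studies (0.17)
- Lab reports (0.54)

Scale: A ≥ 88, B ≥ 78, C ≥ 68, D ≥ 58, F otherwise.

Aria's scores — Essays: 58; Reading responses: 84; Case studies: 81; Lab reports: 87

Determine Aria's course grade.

Weighted total:
  Essays 58 × 0.23 = 13.34
  Reading responses 84 × 0.06 = 5.04
  Case studies 81 × 0.17 = 13.77
  Lab reports 87 × 0.54 = 46.98
Sum = 79.13
79.13 is ≥ 78 and < 88 → B

B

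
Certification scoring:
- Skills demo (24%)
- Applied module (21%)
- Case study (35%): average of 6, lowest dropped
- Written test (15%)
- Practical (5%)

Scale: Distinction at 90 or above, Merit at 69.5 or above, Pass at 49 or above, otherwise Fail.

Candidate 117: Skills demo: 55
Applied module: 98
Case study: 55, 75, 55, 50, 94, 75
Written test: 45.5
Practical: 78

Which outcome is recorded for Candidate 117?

Case study: drop 50 → average of remaining 5 = 354/5 = 70.8
Weighted total:
  Skills demo 55 × 0.24 = 13.2
  Applied module 98 × 0.21 = 20.58
  Case study 70.8 × 0.35 = 24.78
  Written test 45.5 × 0.15 = 6.825
  Practical 78 × 0.05 = 3.9
Sum = 69.285
69.285 is ≥ 49 and < 69.5 → Pass

Pass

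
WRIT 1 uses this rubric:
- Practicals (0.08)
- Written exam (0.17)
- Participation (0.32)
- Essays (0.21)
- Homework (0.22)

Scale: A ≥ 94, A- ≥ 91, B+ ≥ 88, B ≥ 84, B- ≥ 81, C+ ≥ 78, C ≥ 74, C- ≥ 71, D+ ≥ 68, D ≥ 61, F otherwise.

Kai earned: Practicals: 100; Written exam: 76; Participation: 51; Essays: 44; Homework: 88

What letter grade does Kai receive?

Weighted total:
  Practicals 100 × 0.08 = 8
  Written exam 76 × 0.17 = 12.92
  Participation 51 × 0.32 = 16.32
  Essays 44 × 0.21 = 9.24
  Homework 88 × 0.22 = 19.36
Sum = 65.84
65.84 is ≥ 61 and < 68 → D

D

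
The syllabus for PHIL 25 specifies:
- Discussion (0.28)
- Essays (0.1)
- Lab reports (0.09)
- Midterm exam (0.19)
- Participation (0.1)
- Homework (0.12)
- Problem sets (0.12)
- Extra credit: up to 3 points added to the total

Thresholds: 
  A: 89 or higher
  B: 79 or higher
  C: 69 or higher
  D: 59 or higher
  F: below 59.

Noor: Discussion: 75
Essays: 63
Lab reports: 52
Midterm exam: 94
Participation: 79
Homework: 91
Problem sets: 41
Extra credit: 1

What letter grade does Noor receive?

Weighted total:
  Discussion 75 × 0.28 = 21
  Essays 63 × 0.1 = 6.3
  Lab reports 52 × 0.09 = 4.68
  Midterm exam 94 × 0.19 = 17.86
  Participation 79 × 0.1 = 7.9
  Homework 91 × 0.12 = 10.92
  Problem sets 41 × 0.12 = 4.92
Sum = 73.58
Extra credit: 73.58 + 1 = 74.58
74.58 is ≥ 69 and < 79 → C

C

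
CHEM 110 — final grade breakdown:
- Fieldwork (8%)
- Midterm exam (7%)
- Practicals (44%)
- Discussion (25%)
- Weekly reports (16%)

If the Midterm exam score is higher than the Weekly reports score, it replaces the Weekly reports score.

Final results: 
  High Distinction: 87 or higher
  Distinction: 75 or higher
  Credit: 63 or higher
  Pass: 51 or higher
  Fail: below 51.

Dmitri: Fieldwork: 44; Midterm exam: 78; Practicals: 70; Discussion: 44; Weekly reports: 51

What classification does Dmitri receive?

Midterm exam (78) > Weekly reports (51), so Weekly reports counts as 78.
Weighted total:
  Fieldwork 44 × 0.08 = 3.52
  Midterm exam 78 × 0.07 = 5.46
  Practicals 70 × 0.44 = 30.8
  Discussion 44 × 0.25 = 11
  Weekly reports 78 × 0.16 = 12.48
Sum = 63.26
63.26 is ≥ 63 and < 75 → Credit

Credit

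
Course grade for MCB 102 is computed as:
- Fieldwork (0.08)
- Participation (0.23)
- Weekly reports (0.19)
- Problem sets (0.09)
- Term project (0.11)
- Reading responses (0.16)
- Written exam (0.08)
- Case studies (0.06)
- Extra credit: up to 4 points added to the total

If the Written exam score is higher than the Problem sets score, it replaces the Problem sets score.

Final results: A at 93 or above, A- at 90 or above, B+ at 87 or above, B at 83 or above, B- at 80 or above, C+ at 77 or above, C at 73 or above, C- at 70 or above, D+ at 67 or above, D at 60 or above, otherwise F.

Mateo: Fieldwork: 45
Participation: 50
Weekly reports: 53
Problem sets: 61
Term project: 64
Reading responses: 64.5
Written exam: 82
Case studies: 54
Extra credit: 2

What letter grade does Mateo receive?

Written exam (82) > Problem sets (61), so Problem sets counts as 82.
Weighted total:
  Fieldwork 45 × 0.08 = 3.6
  Participation 50 × 0.23 = 11.5
  Weekly reports 53 × 0.19 = 10.07
  Problem sets 82 × 0.09 = 7.38
  Term project 64 × 0.11 = 7.04
  Reading responses 64.5 × 0.16 = 10.32
  Written exam 82 × 0.08 = 6.56
  Case studies 54 × 0.06 = 3.24
Sum = 59.71
Extra credit: 59.71 + 2 = 61.71
61.71 is ≥ 60 and < 67 → D

D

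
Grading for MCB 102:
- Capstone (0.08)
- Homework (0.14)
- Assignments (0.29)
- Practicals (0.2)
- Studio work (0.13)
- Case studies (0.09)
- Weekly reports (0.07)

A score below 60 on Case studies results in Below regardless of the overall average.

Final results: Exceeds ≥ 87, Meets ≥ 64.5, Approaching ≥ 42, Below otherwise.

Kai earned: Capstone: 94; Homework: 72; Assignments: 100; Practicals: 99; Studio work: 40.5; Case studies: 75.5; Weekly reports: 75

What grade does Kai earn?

Case studies score 75.5 ≥ 60: minimum met.
Weighted total:
  Capstone 94 × 0.08 = 7.52
  Homework 72 × 0.14 = 10.08
  Assignments 100 × 0.29 = 29
  Practicals 99 × 0.2 = 19.8
  Studio work 40.5 × 0.13 = 5.265
  Case studies 75.5 × 0.09 = 6.795
  Weekly reports 75 × 0.07 = 5.25
Sum = 83.71
83.71 is ≥ 64.5 and < 87 → Meets

Meets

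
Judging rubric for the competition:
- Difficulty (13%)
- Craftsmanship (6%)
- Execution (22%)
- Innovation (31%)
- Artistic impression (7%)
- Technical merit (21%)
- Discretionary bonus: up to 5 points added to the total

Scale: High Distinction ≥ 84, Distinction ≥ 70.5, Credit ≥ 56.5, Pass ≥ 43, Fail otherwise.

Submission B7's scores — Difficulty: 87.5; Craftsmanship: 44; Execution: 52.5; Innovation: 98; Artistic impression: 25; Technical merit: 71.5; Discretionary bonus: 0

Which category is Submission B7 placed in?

Distinction

Weighted total:
  Difficulty 87.5 × 0.13 = 11.375
  Craftsmanship 44 × 0.06 = 2.64
  Execution 52.5 × 0.22 = 11.55
  Innovation 98 × 0.31 = 30.38
  Artistic impression 25 × 0.07 = 1.75
  Technical merit 71.5 × 0.21 = 15.015
Sum = 72.71
Discretionary bonus: 72.71 + 0 = 72.71
72.71 is ≥ 70.5 and < 84 → Distinction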